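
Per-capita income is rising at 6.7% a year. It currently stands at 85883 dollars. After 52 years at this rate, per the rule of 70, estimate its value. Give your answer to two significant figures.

It doubles every 70/6.7 ≈ 10.45 years, so 52 years is 4.98 doublings.
2^4.98 ≈ 31.56; 85883 × 31.56 ≈ 2700000 dollars.

about 2700000 dollars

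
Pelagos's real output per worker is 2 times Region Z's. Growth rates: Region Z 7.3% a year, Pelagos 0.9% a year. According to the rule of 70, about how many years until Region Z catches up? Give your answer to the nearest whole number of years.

roughly 11 years

The growth-rate gap is 7.3% − 0.9% = 6.4 percentage points.
So the ratio between them halves every 70/6.4 ≈ 10.94 years.
A 2 times gap closes after 1 halving: 1 × 10.94 ≈ 11 years.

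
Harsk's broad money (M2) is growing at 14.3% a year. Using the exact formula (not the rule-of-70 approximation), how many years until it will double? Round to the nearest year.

5 years

t = ln(2) / ln(1 + 0.143) = 0.6931 / 0.133656 ≈ 5.19.
≈ 5 years.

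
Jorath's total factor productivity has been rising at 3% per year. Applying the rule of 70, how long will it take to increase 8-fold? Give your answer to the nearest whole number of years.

roughly 70 years

At 3% it doubles every 70/3 ≈ 23.33 years.
8 = 2^3, so 3 doublings → 70 years.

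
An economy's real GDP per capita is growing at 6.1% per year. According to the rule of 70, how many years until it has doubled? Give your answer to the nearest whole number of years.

Doubling time ≈ 70 / 6.1 = 11.48 years.

≈ 11 years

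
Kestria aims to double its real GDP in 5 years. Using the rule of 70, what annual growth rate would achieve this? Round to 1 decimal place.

14.0% annually

70 / 5 ≈ 14.00, so about 14.0% annually.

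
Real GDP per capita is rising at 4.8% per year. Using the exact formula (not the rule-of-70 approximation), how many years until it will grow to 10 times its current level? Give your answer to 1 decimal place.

t = ln(10) / ln(1 + 0.048) = 2.3026 / 0.046884 ≈ 49.11.

49.1 years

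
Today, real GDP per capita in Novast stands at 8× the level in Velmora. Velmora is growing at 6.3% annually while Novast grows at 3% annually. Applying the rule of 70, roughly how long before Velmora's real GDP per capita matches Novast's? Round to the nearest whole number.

around 64 years

What matters is the difference: 3.3 pp.
Rule of 70 on the gap: the ratio halves every 70/3.3 ≈ 21.21 years.
An 8× gap closes after 3 halvings: 3 × 21.21 ≈ 64 years.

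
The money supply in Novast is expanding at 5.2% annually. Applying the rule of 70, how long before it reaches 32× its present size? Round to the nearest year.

One doubling takes 70/5.2 = 13.46 years.
32 = 2^5, so 5 doublings → 67 years.

around 67 years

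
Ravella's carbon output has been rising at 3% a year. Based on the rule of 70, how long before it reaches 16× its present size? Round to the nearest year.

Doubling time ≈ 70/3 = 23.33 years.
16 = 2^4, so 4 doublings → 93 years.

93 years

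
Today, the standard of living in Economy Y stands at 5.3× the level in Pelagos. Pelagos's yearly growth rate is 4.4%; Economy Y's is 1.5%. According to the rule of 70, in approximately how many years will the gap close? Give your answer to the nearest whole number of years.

58 years

The growth-rate gap is 4.4% − 1.5% = 2.9 percentage points.
So the ratio between them halves every 70/2.9 ≈ 24.14 years.
A 5.3× gap takes log₂(5.3) ≈ 2.41 halvings to close: 2.41 × 24.14 ≈ 58 years.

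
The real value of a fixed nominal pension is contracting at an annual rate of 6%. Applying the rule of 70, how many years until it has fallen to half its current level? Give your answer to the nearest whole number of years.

approximately 12 years

Halving time ≈ 70 / 6 = 11.67 → 12 years.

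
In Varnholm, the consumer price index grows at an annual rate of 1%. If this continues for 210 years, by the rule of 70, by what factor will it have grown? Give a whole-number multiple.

≈ 8 times

At 1% one doubling takes ≈ 70.00 years; 210 years is 3 of them, so ×8.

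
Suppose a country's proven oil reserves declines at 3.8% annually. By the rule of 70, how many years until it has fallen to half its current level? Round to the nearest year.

roughly 18 years

Falling at 3.8%, it halves about every 70/3.8 = 18.42 years.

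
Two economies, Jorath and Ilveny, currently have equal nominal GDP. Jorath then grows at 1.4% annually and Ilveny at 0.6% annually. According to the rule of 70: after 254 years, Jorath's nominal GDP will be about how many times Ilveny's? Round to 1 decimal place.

around 7.5 times

Rate gap = 1.4% − 0.6% = 0.8 points.
The ratio doubles every 70/0.8 ≈ 87.50 years.
254/87.50 ≈ 2.90 doublings → ratio ≈ 2^2.90 ≈ 7.5.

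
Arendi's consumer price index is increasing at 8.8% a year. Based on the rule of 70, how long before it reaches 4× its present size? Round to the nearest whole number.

16 years

At 8.8% it doubles every 70/8.8 ≈ 7.95 years.
4 = 2^2, so 2 doublings → 16 years.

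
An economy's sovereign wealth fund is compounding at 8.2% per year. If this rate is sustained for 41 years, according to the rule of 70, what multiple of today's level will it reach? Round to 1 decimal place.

Doubling time ≈ 70/8.2 = 8.54 years.
41 years / 8.54 ≈ 4.80 doublings → factor 2^4.80 ≈ 27.9.

≈ 27.9 times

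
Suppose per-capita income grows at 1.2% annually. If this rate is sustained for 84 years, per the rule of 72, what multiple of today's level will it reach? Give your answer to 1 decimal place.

Doubling time ≈ 72/1.2 = 60.00 years.
84 years / 60.00 ≈ 1.40 doublings → factor 2^1.40 ≈ 2.6.

approximately 2.6 times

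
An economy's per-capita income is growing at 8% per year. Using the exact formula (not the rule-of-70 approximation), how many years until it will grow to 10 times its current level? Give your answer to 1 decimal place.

29.9 years

t = ln(10) / ln(1 + 0.08) = 2.3026 / 0.076961 ≈ 29.92.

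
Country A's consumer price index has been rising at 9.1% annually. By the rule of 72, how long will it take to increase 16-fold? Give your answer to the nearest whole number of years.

At 9.1% it doubles every 72/9.1 ≈ 7.91 years.
16 = 2^4, so 4 doublings → 32 years.

32 years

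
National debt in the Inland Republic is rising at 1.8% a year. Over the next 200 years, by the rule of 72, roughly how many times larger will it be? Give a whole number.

approximately 32 times

Doubling time ≈ 72/1.8 = 40.00 years.
200/40.00 ≈ 5 doublings, so about 2^5 = 32×.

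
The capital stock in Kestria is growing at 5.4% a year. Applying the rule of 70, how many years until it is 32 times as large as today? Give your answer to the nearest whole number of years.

Doubling time ≈ 70/5.4 = 12.96 years.
32 = 2^5, so 5 doublings → 65 years.

around 65 years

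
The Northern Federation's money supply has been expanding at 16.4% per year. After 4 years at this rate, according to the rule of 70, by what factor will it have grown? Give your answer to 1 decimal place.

around 1.9 times

Doubles every ≈ 4.27 years (70/16.4).
4 years is 0.94 doublings; 2^0.94 ≈ 1.9×.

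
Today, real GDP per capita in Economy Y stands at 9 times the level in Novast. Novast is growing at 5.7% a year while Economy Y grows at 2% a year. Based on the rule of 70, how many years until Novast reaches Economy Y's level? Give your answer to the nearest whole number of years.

around 60 years

Novast gains on Economy Y at 5.7% − 2% = 3.7 points a year.
At that relative rate the gap halves every 70/3.7 ≈ 18.92 years.
A 9 times gap takes log₂(9) ≈ 3.17 halvings to close: 3.17 × 18.92 ≈ 60 years.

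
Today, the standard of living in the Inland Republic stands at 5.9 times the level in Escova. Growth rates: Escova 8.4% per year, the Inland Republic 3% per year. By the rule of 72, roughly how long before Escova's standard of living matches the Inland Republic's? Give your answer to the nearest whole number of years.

34 years

Escova gains on the Inland Republic at 8.4% − 3% = 5.4 points a year.
At that relative rate the gap halves every 72/5.4 ≈ 13.33 years.
A 5.9 times gap takes log₂(5.9) ≈ 2.56 halvings to close: 2.56 × 13.33 ≈ 34 years.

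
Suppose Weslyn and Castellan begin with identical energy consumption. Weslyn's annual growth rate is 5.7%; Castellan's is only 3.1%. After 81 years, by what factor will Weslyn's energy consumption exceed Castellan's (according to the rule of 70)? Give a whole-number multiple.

Weslyn pulls ahead at 2.6 pp per year, so the ratio doubles every 70/2.6 ≈ 26.92 years.
In 81 years that's 3.01 doublings: 2^3.01 ≈ 8.

≈ 8 times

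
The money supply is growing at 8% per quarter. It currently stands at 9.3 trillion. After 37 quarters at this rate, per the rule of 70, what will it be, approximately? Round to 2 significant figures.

It doubles every 70/8 ≈ 8.75 quarters, so 37 quarters is 4.23 doublings.
2^4.23 ≈ 18.77; 9.3 × 18.77 ≈ 170 trillion.

about 170 trillion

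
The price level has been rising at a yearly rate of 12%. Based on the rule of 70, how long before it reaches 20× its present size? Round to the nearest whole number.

One doubling takes 70/12 = 5.83 years.
Reaching 20× takes log₂(20) ≈ 4.32 doublings.
4.32 × 5.83 ≈ 25 years.

25 years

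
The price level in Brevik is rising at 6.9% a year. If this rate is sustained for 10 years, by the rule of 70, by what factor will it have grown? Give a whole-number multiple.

At 6.9% one doubling takes ≈ 10.14 years; 10 years is 1 of them, so ×2.

about 2 times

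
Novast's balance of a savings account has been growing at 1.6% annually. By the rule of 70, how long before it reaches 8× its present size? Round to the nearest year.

approximately 131 years

Doubling time ≈ 70/1.6 = 43.75 years.
8× is 3 doublings, so 3 × 43.75 ≈ 131 years.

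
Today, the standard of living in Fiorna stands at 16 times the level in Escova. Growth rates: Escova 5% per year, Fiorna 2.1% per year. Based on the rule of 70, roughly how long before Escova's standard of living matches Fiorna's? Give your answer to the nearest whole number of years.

approximately 97 years

The growth-rate gap is 5% − 2.1% = 2.9 percentage points.
So the ratio between them halves every 70/2.9 ≈ 24.14 years.
A 16 times gap closes after 4 halvings: 4 × 24.14 ≈ 97 years.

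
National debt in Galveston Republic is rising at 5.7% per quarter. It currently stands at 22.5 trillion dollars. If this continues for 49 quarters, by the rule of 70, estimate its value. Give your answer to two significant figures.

≈ 360 trillion dollars

It doubles every 70/5.7 ≈ 12.28 quarters, so 49 quarters is 3.99 doublings.
2^3.99 ≈ 15.89; 22.5 × 15.89 ≈ 360 trillion dollars.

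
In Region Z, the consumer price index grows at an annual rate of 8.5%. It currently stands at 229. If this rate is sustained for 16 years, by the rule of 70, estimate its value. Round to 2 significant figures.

Doubling time ≈ 70/8.5 = 8.24 years.
16 years is 16/8.24 ≈ 1.94 doublings, a factor of 2^1.94 ≈ 3.84.
229 × 3.84 ≈ 880.

880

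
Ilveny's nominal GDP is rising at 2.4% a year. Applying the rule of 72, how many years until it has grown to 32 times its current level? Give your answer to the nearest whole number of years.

about 150 years

At 2.4% it doubles every 72/2.4 ≈ 30.00 years.
32× is 5 doublings, so 5 × 30.00 ≈ 150 years.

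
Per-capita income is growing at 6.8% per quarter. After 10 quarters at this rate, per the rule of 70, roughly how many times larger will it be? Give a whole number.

≈ 2 times

At 6.8% one doubling takes ≈ 10.29 quarters; 10 quarters is 1 of them, so ×2.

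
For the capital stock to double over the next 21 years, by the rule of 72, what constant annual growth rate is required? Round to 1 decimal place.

roughly 3.4%

72 / 21 ≈ 3.43, so about 3.4% annually.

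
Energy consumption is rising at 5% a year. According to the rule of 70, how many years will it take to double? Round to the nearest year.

about 14 years

Doubling time ≈ 70 / 5 = 14.00 years.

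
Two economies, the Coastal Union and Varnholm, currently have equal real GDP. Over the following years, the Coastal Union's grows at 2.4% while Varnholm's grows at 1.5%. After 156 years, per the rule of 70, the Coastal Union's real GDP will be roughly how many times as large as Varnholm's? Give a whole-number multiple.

approximately 4 times

the Coastal Union pulls ahead at 0.9 pp per year, so the ratio doubles every 70/0.9 ≈ 77.78 years.
In 156 years that's 2.01 doublings: 2^2.01 ≈ 4.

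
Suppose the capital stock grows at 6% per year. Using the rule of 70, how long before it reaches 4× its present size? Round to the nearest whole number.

approximately 23 years

At 6% it doubles every 70/6 ≈ 11.67 years.
Getting to 4× needs 2 doublings: 2 × 11.67 ≈ 23 years.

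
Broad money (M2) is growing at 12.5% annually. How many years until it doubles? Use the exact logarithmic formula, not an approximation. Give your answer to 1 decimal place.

t = ln(2) / ln(1 + 0.125) = 0.6931 / 0.117783 ≈ 5.88.

5.9 years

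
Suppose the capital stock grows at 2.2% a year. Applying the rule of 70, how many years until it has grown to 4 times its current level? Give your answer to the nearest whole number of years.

At 2.2% it doubles every 70/2.2 ≈ 31.82 years.
4× is 2 doublings, so 2 × 31.82 ≈ 64 years.

about 64 years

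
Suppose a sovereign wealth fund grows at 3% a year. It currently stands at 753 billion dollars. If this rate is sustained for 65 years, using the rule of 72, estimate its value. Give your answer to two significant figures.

Doubling time ≈ 72/3 = 24.00 years.
65 years is 65/24.00 ≈ 2.71 doublings, a factor of 2^2.71 ≈ 6.54.
753 × 6.54 ≈ 4900 billion dollars.

about 4900 billion dollars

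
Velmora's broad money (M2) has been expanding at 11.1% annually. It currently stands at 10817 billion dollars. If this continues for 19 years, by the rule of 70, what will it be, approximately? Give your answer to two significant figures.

Doubling time ≈ 70/11.1 = 6.31 years.
19 years is 19/6.31 ≈ 3.01 doublings, a factor of 2^3.01 ≈ 8.06.
10817 × 8.06 ≈ 87000 billion dollars.

≈ 87000 billion dollars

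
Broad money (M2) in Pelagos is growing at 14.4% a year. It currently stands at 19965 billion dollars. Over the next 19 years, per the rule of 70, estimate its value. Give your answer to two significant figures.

Doubling time ≈ 70/14.4 = 4.86 years.
19 years is 19/4.86 ≈ 3.91 doublings, a factor of 2^3.91 ≈ 15.03.
19965 × 15.03 ≈ 300000 billion dollars.

approximately 300000 billion dollars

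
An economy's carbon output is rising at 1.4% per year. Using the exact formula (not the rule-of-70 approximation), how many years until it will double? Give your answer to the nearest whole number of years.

50 years

t = ln(2) / ln(1 + 0.014) = 0.6931 / 0.013903 ≈ 49.85.
≈ 50 years.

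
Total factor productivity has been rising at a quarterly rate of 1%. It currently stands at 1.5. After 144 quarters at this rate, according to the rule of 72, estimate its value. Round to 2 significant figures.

around 6.0

It doubles every 72/1 ≈ 72.00 quarters, so 144 quarters is 2.00 doublings.
2^2.00 ≈ 4.00; 1.5 × 4.00 ≈ 6.0.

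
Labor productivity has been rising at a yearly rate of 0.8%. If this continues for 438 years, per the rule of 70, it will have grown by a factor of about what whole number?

Doubling time ≈ 70/0.8 = 87.50 years.
438/87.50 ≈ 5 doublings, so about 2^5 = 32×.

about 32 times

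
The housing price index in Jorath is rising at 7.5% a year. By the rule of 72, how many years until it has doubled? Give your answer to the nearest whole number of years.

10 years

Doubling time ≈ 72 / 7.5 = 9.60 years.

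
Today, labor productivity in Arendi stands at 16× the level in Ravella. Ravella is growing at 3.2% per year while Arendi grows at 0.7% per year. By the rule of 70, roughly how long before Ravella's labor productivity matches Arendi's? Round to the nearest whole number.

112 years

Ravella gains on Arendi at 3.2% − 0.7% = 2.5 points a year.
At that relative rate the gap halves every 70/2.5 ≈ 28.00 years.
A 16× gap closes after 4 halvings: 4 × 28.00 ≈ 112 years.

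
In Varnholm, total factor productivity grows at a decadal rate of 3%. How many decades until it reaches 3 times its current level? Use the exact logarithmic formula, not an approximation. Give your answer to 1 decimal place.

37.2 decades

t = ln(3) / ln(1 + 0.03) = 1.0986 / 0.029559 ≈ 37.17.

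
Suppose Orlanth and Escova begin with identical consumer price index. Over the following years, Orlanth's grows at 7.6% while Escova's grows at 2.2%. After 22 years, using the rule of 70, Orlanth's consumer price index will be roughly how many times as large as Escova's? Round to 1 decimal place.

Orlanth pulls ahead at 5.4 pp per year, so the ratio doubles every 70/5.4 ≈ 12.96 years.
In 22 years that's 1.70 doublings: 2^1.70 ≈ 3.2.

≈ 3.2 times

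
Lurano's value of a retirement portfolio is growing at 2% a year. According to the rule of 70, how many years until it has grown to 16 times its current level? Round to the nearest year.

One doubling takes 70/2 = 35.00 years.
16 = 2^4, so 4 doublings → 140 years.

140 years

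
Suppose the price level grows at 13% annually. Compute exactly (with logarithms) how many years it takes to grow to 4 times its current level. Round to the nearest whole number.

11 years

t = ln(4) / ln(1 + 0.13) = 1.3863 / 0.122218 ≈ 11.34.
≈ 11 years.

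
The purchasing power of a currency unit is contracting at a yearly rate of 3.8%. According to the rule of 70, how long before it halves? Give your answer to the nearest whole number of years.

Halving time ≈ 70 / 3.8 = 18.42 → 18 years.

approximately 18 years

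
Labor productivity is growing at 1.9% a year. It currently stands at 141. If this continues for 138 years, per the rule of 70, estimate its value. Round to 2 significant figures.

roughly 1900

It doubles every 70/1.9 ≈ 36.84 years, so 138 years is 3.75 doublings.
2^3.75 ≈ 13.45; 141 × 13.45 ≈ 1900.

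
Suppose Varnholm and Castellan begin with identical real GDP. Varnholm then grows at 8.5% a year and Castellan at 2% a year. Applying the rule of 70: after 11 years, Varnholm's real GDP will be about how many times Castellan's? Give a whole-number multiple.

Only the 6.5-point difference matters.
70/6.5 ≈ 10.77 years per doubling of the ratio; 11 years gives 1.02 doublings, so ≈ 2×.

roughly 2 times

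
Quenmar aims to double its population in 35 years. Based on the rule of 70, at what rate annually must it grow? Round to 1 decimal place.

70 / 35 ≈ 2.00, so about 2.0% annually.

2.0%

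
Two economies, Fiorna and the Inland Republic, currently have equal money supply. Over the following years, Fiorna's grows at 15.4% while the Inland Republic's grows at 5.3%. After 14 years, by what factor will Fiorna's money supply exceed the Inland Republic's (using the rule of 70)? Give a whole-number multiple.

≈ 4 times

Rate gap = 15.4% − 5.3% = 10.1 points.
The ratio doubles every 70/10.1 ≈ 6.93 years.
14/6.93 ≈ 2.02 doublings → ratio ≈ 2^2.02 ≈ 4.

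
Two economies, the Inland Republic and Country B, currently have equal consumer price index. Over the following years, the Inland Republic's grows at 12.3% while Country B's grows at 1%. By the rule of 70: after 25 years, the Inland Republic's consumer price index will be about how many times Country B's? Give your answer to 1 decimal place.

16.4 times

Only the 11.3-point difference matters.
70/11.3 ≈ 6.19 years per doubling of the ratio; 25 years gives 4.04 doublings, so ≈ 16.4×.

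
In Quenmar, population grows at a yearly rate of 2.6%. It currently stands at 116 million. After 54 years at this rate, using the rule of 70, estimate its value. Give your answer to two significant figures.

It doubles every 70/2.6 ≈ 26.92 years, so 54 years is 2.01 doublings.
2^2.01 ≈ 4.03; 116 × 4.03 ≈ 470 million.

about 470 million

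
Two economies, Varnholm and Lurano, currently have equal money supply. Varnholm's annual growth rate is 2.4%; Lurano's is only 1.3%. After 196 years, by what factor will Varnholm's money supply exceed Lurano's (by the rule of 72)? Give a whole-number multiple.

8 times

Rate gap = 2.4% − 1.3% = 1.1 points.
The ratio doubles every 72/1.1 ≈ 65.45 years.
196/65.45 ≈ 2.99 doublings → ratio ≈ 2^2.99 ≈ 8.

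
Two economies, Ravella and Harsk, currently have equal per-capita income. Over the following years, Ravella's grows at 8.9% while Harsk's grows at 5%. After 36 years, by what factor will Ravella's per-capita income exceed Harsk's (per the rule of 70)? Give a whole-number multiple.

4 times

Only the 3.9-point difference matters.
70/3.9 ≈ 17.95 years per doubling of the ratio; 36 years gives 2.01 doublings, so ≈ 4×.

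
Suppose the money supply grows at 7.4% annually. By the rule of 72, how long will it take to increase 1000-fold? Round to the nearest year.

around 97 years

One doubling takes 72/7.4 = 9.73 years.
1000× is log₂ 1000 ≈ 9.97 doublings, so ≈ 9.97 × 9.73 = 97 years.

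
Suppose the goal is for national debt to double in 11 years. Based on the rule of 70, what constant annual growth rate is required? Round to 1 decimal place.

roughly 6.4%

70 / 11 ≈ 6.36, so about 6.4% a year.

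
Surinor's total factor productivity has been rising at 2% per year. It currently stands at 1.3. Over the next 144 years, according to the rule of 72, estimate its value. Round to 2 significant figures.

about 21

It doubles every 72/2 ≈ 36.00 years, so 144 years is 4.00 doublings.
2^4.00 ≈ 16.00; 1.3 × 16.00 ≈ 21.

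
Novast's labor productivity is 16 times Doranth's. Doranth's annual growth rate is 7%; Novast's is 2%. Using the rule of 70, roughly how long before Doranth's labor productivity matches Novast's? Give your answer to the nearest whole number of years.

What matters is the difference: 5 pp.
Rule of 70 on the gap: the ratio halves every 70/5 ≈ 14.00 years.
A 16 times gap closes after 4 halvings: 4 × 14.00 ≈ 56 years.

56 years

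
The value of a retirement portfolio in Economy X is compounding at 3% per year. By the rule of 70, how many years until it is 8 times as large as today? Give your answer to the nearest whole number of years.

approximately 70 years

Doubling time ≈ 70/3 = 23.33 years.
8× is 3 doublings, so 3 × 23.33 ≈ 70 years.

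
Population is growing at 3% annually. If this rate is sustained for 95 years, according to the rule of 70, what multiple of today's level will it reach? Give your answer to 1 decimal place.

Doubling time ≈ 70/3 = 23.33 years.
95 years / 23.33 ≈ 4.07 doublings → factor 2^4.07 ≈ 16.8.

16.8 times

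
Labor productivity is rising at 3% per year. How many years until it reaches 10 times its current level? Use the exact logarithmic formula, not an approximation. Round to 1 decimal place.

77.9 years

t = ln(10) / ln(1 + 0.03) = 2.3026 / 0.029559 ≈ 77.90.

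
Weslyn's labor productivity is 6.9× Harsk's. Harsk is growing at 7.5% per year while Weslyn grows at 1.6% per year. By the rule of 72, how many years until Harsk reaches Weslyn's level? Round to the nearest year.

What matters is the difference: 5.9 pp.
Rule of 72 on the gap: the ratio halves every 72/5.9 ≈ 12.20 years.
A 6.9× gap takes log₂(6.9) ≈ 2.79 halvings to close: 2.79 × 12.20 ≈ 34 years.

approximately 34 years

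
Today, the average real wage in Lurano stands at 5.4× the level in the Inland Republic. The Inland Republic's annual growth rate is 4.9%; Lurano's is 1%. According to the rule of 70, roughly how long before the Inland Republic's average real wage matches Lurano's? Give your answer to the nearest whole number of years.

the Inland Republic gains on Lurano at 4.9% − 1% = 3.9 points a year.
At that relative rate the gap halves every 70/3.9 ≈ 17.95 years.
A 5.4× gap takes log₂(5.4) ≈ 2.43 halvings to close: 2.43 × 17.95 ≈ 44 years.

roughly 44 years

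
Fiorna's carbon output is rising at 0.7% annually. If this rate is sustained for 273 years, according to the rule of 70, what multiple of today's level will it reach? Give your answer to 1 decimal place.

around 6.6 times

Doubling time ≈ 70/0.7 = 100.00 years.
273 years / 100.00 ≈ 2.73 doublings → factor 2^2.73 ≈ 6.6.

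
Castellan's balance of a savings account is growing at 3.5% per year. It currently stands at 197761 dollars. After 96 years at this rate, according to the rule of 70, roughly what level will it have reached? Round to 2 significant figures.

≈ 5500000 dollars

It doubles every 70/3.5 ≈ 20.00 years, so 96 years is 4.80 doublings.
2^4.80 ≈ 27.86; 197761 × 27.86 ≈ 5500000 dollars.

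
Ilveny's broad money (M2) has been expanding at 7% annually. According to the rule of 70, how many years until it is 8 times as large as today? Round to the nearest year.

roughly 30 years

Doubling time ≈ 70/7 = 10.00 years.
8 = 2^3, so 3 doublings → 30 years.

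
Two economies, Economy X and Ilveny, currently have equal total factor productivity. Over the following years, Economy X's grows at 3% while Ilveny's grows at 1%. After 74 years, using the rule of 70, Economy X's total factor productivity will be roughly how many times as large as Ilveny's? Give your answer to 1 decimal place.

Rate gap = 3% − 1% = 2 points.
The ratio doubles every 70/2 ≈ 35.00 years.
74/35.00 ≈ 2.11 doublings → ratio ≈ 2^2.11 ≈ 4.3.

about 4.3 times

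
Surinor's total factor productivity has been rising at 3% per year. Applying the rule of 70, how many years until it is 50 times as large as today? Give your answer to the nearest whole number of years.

roughly 132 years

At 3% it doubles every 70/3 ≈ 23.33 years.
50× is log₂ 50 ≈ 5.64 doublings, so ≈ 5.64 × 23.33 = 132 years.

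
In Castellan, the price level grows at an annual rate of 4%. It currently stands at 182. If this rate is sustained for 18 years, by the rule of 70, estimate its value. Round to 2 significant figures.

roughly 370

Doubling time ≈ 70/4 = 17.50 years.
18 years is 18/17.50 ≈ 1.03 doublings, a factor of 2^1.03 ≈ 2.04.
182 × 2.04 ≈ 370.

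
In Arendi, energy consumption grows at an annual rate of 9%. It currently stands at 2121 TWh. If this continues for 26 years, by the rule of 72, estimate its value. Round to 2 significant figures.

It doubles every 72/9 ≈ 8.00 years, so 26 years is 3.25 doublings.
2^3.25 ≈ 9.51; 2121 × 9.51 ≈ 20000 TWh.

approximately 20000 TWh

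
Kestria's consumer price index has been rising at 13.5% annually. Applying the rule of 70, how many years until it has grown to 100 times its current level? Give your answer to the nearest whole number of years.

34 years

One doubling takes 70/13.5 = 5.19 years.
Reaching 100× takes log₂(100) ≈ 6.64 doublings.
6.64 × 5.19 ≈ 34 years.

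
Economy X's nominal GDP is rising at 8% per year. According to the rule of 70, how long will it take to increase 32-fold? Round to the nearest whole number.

At 8% it doubles every 70/8 ≈ 8.75 years.
32× is 5 doublings, so 5 × 8.75 ≈ 44 years.

approximately 44 years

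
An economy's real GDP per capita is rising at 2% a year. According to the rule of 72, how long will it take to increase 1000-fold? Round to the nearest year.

around 359 years

Doubling time ≈ 72/2 = 36.00 years.
Reaching 1000× takes log₂(1000) ≈ 9.97 doublings.
9.97 × 36.00 ≈ 359 years.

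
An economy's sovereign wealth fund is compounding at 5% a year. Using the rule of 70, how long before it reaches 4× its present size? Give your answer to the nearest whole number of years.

approximately 28 years

Doubling time ≈ 70/5 = 14.00 years.
4 = 2^2, so 2 doublings → 28 years.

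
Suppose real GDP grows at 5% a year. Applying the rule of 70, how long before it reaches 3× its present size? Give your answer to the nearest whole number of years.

One doubling takes 70/5 = 14.00 years.
3× is log₂ 3 ≈ 1.58 doublings, so ≈ 1.58 × 14.00 = 22 years.

about 22 years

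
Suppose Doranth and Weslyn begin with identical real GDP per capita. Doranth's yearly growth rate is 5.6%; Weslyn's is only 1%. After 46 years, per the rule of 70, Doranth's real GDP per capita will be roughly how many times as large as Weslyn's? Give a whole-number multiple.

Only the 4.6-point difference matters.
70/4.6 ≈ 15.22 years per doubling of the ratio; 46 years gives 3.02 doublings, so ≈ 8×.

8 times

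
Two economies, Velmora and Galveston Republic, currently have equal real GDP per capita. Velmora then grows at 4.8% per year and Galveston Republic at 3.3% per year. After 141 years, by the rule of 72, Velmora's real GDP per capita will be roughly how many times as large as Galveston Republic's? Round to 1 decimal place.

Velmora pulls ahead at 1.5 pp per year, so the ratio doubles every 72/1.5 ≈ 48.00 years.
In 141 years that's 2.94 doublings: 2^2.94 ≈ 7.7.

approximately 7.7 times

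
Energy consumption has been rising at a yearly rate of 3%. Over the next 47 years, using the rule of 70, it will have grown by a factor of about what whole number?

70/3 ≈ 23.33 years per doubling.
47 years fits 2 doublings: 2^2 = 4.

approximately 4 times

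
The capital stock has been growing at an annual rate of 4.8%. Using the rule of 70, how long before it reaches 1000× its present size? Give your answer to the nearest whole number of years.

≈ 145 years

One doubling takes 70/4.8 = 14.58 years.
Reaching 1000× takes log₂(1000) ≈ 9.97 doublings.
9.97 × 14.58 ≈ 145 years.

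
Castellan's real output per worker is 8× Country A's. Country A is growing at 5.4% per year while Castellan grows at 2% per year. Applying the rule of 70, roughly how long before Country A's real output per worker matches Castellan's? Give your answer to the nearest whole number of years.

roughly 62 years

The growth-rate gap is 5.4% − 2% = 3.4 percentage points.
So the ratio between them halves every 70/3.4 ≈ 20.59 years.
An 8× gap closes after 3 halvings: 3 × 20.59 ≈ 62 years.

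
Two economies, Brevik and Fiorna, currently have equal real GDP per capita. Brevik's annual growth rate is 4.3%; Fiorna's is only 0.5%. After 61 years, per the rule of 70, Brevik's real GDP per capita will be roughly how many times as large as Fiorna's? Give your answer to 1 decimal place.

Rate gap = 4.3% − 0.5% = 3.8 points.
The ratio doubles every 70/3.8 ≈ 18.42 years.
61/18.42 ≈ 3.31 doublings → ratio ≈ 2^3.31 ≈ 9.9.

around 9.9 times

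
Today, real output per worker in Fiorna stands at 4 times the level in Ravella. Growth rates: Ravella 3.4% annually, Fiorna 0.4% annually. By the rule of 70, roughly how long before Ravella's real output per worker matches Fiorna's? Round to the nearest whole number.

47 years

Ravella gains on Fiorna at 3.4% − 0.4% = 3 points a year.
At that relative rate the gap halves every 70/3 ≈ 23.33 years.
A 4 times gap closes after 2 halvings: 2 × 23.33 ≈ 47 years.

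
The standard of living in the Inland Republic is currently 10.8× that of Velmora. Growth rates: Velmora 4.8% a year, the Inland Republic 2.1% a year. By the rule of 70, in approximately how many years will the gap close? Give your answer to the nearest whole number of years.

≈ 89 years

Velmora gains on the Inland Republic at 4.8% − 2.1% = 2.7 points a year.
At that relative rate the gap halves every 70/2.7 ≈ 25.93 years.
A 10.8× gap takes log₂(10.8) ≈ 3.43 halvings to close: 3.43 × 25.93 ≈ 89 years.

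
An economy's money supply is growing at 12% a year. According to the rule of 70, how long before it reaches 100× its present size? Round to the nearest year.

around 39 years

Doubling time ≈ 70/12 = 5.83 years.
100× is log₂ 100 ≈ 6.64 doublings, so ≈ 6.64 × 5.83 = 39 years.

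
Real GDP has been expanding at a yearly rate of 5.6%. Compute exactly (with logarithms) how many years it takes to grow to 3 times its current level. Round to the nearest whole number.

20 years

t = ln(3) / ln(1 + 0.056) = 1.0986 / 0.054488 ≈ 20.16.
≈ 20 years.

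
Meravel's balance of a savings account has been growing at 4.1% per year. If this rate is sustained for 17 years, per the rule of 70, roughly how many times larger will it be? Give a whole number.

roughly 2 times

70/4.1 ≈ 17.07 years per doubling.
17 years fits 1 doubling: 2^1 = 2.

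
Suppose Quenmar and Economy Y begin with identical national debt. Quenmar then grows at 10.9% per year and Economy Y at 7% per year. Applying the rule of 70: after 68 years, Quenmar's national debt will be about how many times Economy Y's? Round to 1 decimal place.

Quenmar pulls ahead at 3.9 pp per year, so the ratio doubles every 70/3.9 ≈ 17.95 years.
In 68 years that's 3.79 doublings: 2^3.79 ≈ 13.8.

13.8 times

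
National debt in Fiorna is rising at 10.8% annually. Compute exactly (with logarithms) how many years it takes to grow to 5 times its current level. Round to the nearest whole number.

t = ln(5) / ln(1 + 0.108) = 1.6094 / 0.102557 ≈ 15.69.
≈ 16 years.

16 years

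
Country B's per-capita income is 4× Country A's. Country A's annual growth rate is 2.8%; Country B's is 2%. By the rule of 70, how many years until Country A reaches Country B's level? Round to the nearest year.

about 175 years

The growth-rate gap is 2.8% − 2% = 0.8 percentage points.
So the ratio between them halves every 70/0.8 ≈ 87.50 years.
A 4× gap closes after 2 halvings: 2 × 87.50 ≈ 175 years.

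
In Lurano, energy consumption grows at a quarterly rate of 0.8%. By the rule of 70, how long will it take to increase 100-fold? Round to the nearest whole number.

Doubling time ≈ 70/0.8 = 87.50 quarters.
100× is log₂ 100 ≈ 6.64 doublings, so ≈ 6.64 × 87.50 = 581 quarters.

about 581 quarters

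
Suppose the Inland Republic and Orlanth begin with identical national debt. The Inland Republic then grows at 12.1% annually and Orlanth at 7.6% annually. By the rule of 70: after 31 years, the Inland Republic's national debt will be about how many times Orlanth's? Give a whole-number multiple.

approximately 4 times

the Inland Republic pulls ahead at 4.5 pp per year, so the ratio doubles every 70/4.5 ≈ 15.56 years.
In 31 years that's 1.99 doublings: 2^1.99 ≈ 4.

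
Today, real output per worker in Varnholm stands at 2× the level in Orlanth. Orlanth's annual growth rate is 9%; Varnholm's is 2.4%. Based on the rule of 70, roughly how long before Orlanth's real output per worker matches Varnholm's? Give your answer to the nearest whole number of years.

≈ 11 years

The growth-rate gap is 9% − 2.4% = 6.6 percentage points.
So the ratio between them halves every 70/6.6 ≈ 10.61 years.
A 2× gap closes after 1 halving: 1 × 10.61 ≈ 11 years.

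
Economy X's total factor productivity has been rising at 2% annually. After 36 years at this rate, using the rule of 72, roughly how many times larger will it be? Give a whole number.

about 2 times

72/2 ≈ 36.00 years per doubling.
36 years fits 1 doubling: 2^1 = 2.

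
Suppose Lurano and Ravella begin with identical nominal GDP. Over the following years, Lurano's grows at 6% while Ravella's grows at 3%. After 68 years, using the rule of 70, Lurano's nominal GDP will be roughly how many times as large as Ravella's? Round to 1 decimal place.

around 7.5 times

Lurano pulls ahead at 3 pp per year, so the ratio doubles every 70/3 ≈ 23.33 years.
In 68 years that's 2.91 doublings: 2^2.91 ≈ 7.5.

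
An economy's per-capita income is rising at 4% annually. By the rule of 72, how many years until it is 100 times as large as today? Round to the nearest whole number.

approximately 120 years

One doubling takes 72/4 = 18.00 years.
Reaching 100× takes log₂(100) ≈ 6.64 doublings.
6.64 × 18.00 ≈ 120 years.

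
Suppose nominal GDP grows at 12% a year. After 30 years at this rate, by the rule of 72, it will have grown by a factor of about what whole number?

72/12 ≈ 6.00 years per doubling.
30 years fits 5 doublings: 2^5 = 32.

about 32 times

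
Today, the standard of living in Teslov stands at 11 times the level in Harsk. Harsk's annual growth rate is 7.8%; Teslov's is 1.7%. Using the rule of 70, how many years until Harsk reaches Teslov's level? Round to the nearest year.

Harsk gains on Teslov at 7.8% − 1.7% = 6.1 points a year.
At that relative rate the gap halves every 70/6.1 ≈ 11.48 years.
An 11 times gap takes log₂(11) ≈ 3.46 halvings to close: 3.46 × 11.48 ≈ 40 years.

roughly 40 years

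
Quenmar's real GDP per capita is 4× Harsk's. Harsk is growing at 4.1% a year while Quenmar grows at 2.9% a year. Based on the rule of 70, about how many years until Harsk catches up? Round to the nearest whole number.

around 117 years

What matters is the difference: 1.2 pp.
Rule of 70 on the gap: the ratio halves every 70/1.2 ≈ 58.33 years.
A 4× gap closes after 2 halvings: 2 × 58.33 ≈ 117 years.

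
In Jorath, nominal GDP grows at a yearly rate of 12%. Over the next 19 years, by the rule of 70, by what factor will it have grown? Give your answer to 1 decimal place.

Doubling time ≈ 70/12 = 5.83 years.
19 years / 5.83 ≈ 3.26 doublings → factor 2^3.26 ≈ 9.6.

roughly 9.6 times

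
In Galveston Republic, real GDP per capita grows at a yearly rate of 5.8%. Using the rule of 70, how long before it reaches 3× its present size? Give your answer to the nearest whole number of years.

At 5.8% it doubles every 70/5.8 ≈ 12.07 years.
3× is log₂ 3 ≈ 1.58 doublings, so ≈ 1.58 × 12.07 = 19 years.

about 19 years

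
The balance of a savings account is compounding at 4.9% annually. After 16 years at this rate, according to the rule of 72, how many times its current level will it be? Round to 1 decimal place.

Doubles every ≈ 14.69 years (72/4.9).
16 years is 1.09 doublings; 2^1.09 ≈ 2.1×.

≈ 2.1 times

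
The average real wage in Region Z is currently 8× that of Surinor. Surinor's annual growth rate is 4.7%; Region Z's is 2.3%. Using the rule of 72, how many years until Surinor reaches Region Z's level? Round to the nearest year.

What matters is the difference: 2.4 pp.
Rule of 72 on the gap: the ratio halves every 72/2.4 ≈ 30.00 years.
An 8× gap closes after 3 halvings: 3 × 30.00 ≈ 90 years.

roughly 90 years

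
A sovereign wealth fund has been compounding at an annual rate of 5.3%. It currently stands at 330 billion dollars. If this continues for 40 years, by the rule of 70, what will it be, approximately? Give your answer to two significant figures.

about 2700 billion dollars

It doubles every 70/5.3 ≈ 13.21 years, so 40 years is 3.03 doublings.
2^3.03 ≈ 8.17; 330 × 8.17 ≈ 2700 billion dollars.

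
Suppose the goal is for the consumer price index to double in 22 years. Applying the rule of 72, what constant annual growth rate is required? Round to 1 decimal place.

72 / 22 ≈ 3.27, so about 3.3% annually.

around 3.3%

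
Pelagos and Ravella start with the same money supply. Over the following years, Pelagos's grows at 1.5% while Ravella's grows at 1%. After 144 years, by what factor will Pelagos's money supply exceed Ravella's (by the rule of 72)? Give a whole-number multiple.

about 2 times

Rate gap = 1.5% − 1% = 0.5 points.
The ratio doubles every 72/0.5 ≈ 144.00 years.
144/144.00 ≈ 1.00 doublings → ratio ≈ 2^1.00 ≈ 2.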